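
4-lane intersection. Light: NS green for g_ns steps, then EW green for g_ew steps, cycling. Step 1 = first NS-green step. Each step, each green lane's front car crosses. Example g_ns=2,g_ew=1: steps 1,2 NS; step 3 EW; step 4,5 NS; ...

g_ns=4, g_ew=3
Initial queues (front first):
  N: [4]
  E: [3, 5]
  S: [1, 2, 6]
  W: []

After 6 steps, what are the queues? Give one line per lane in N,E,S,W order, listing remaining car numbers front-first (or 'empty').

Step 1 [NS]: N:car4-GO,E:wait,S:car1-GO,W:wait | queues: N=0 E=2 S=2 W=0
Step 2 [NS]: N:empty,E:wait,S:car2-GO,W:wait | queues: N=0 E=2 S=1 W=0
Step 3 [NS]: N:empty,E:wait,S:car6-GO,W:wait | queues: N=0 E=2 S=0 W=0
Step 4 [NS]: N:empty,E:wait,S:empty,W:wait | queues: N=0 E=2 S=0 W=0
Step 5 [EW]: N:wait,E:car3-GO,S:wait,W:empty | queues: N=0 E=1 S=0 W=0
Step 6 [EW]: N:wait,E:car5-GO,S:wait,W:empty | queues: N=0 E=0 S=0 W=0

N: empty
E: empty
S: empty
W: empty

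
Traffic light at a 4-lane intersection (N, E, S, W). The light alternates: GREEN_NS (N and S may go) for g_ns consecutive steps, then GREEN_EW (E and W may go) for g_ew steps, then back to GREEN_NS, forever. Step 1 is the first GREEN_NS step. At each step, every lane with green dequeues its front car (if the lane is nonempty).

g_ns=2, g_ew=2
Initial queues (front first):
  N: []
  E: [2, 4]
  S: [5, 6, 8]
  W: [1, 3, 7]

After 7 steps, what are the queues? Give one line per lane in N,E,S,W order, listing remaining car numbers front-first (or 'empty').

Step 1 [NS]: N:empty,E:wait,S:car5-GO,W:wait | queues: N=0 E=2 S=2 W=3
Step 2 [NS]: N:empty,E:wait,S:car6-GO,W:wait | queues: N=0 E=2 S=1 W=3
Step 3 [EW]: N:wait,E:car2-GO,S:wait,W:car1-GO | queues: N=0 E=1 S=1 W=2
Step 4 [EW]: N:wait,E:car4-GO,S:wait,W:car3-GO | queues: N=0 E=0 S=1 W=1
Step 5 [NS]: N:empty,E:wait,S:car8-GO,W:wait | queues: N=0 E=0 S=0 W=1
Step 6 [NS]: N:empty,E:wait,S:empty,W:wait | queues: N=0 E=0 S=0 W=1
Step 7 [EW]: N:wait,E:empty,S:wait,W:car7-GO | queues: N=0 E=0 S=0 W=0

N: empty
E: empty
S: empty
W: empty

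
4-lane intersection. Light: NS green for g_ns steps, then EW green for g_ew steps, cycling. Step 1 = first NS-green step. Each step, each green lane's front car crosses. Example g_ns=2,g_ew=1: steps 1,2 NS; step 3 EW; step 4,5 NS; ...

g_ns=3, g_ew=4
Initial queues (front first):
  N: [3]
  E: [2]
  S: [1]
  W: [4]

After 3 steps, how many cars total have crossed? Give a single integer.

Step 1 [NS]: N:car3-GO,E:wait,S:car1-GO,W:wait | queues: N=0 E=1 S=0 W=1
Step 2 [NS]: N:empty,E:wait,S:empty,W:wait | queues: N=0 E=1 S=0 W=1
Step 3 [NS]: N:empty,E:wait,S:empty,W:wait | queues: N=0 E=1 S=0 W=1
Cars crossed by step 3: 2

Answer: 2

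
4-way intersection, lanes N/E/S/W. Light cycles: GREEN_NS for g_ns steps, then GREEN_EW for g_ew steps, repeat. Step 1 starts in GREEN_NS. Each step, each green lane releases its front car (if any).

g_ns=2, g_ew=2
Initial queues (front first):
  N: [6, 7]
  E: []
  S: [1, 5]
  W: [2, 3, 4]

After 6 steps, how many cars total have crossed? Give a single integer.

Step 1 [NS]: N:car6-GO,E:wait,S:car1-GO,W:wait | queues: N=1 E=0 S=1 W=3
Step 2 [NS]: N:car7-GO,E:wait,S:car5-GO,W:wait | queues: N=0 E=0 S=0 W=3
Step 3 [EW]: N:wait,E:empty,S:wait,W:car2-GO | queues: N=0 E=0 S=0 W=2
Step 4 [EW]: N:wait,E:empty,S:wait,W:car3-GO | queues: N=0 E=0 S=0 W=1
Step 5 [NS]: N:empty,E:wait,S:empty,W:wait | queues: N=0 E=0 S=0 W=1
Step 6 [NS]: N:empty,E:wait,S:empty,W:wait | queues: N=0 E=0 S=0 W=1
Cars crossed by step 6: 6

Answer: 6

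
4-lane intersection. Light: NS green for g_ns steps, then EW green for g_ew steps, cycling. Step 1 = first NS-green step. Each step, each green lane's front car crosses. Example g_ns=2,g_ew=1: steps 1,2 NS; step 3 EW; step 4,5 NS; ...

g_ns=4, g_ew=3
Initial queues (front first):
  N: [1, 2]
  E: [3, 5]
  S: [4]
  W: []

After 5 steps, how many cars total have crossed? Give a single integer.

Answer: 4

Derivation:
Step 1 [NS]: N:car1-GO,E:wait,S:car4-GO,W:wait | queues: N=1 E=2 S=0 W=0
Step 2 [NS]: N:car2-GO,E:wait,S:empty,W:wait | queues: N=0 E=2 S=0 W=0
Step 3 [NS]: N:empty,E:wait,S:empty,W:wait | queues: N=0 E=2 S=0 W=0
Step 4 [NS]: N:empty,E:wait,S:empty,W:wait | queues: N=0 E=2 S=0 W=0
Step 5 [EW]: N:wait,E:car3-GO,S:wait,W:empty | queues: N=0 E=1 S=0 W=0
Cars crossed by step 5: 4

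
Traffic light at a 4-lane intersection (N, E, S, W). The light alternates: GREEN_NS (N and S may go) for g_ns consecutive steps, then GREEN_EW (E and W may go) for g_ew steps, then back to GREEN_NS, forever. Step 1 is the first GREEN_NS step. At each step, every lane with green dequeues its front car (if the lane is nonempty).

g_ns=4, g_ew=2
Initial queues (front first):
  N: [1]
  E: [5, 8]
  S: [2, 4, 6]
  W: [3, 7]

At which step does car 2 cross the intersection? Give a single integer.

Step 1 [NS]: N:car1-GO,E:wait,S:car2-GO,W:wait | queues: N=0 E=2 S=2 W=2
Step 2 [NS]: N:empty,E:wait,S:car4-GO,W:wait | queues: N=0 E=2 S=1 W=2
Step 3 [NS]: N:empty,E:wait,S:car6-GO,W:wait | queues: N=0 E=2 S=0 W=2
Step 4 [NS]: N:empty,E:wait,S:empty,W:wait | queues: N=0 E=2 S=0 W=2
Step 5 [EW]: N:wait,E:car5-GO,S:wait,W:car3-GO | queues: N=0 E=1 S=0 W=1
Step 6 [EW]: N:wait,E:car8-GO,S:wait,W:car7-GO | queues: N=0 E=0 S=0 W=0
Car 2 crosses at step 1

1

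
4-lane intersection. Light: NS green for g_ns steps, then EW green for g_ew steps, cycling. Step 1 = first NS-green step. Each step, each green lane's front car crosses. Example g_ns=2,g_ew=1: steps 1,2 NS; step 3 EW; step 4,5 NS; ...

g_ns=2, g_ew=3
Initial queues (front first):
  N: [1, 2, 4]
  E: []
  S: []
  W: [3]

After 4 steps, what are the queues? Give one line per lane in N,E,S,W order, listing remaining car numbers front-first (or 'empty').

Step 1 [NS]: N:car1-GO,E:wait,S:empty,W:wait | queues: N=2 E=0 S=0 W=1
Step 2 [NS]: N:car2-GO,E:wait,S:empty,W:wait | queues: N=1 E=0 S=0 W=1
Step 3 [EW]: N:wait,E:empty,S:wait,W:car3-GO | queues: N=1 E=0 S=0 W=0
Step 4 [EW]: N:wait,E:empty,S:wait,W:empty | queues: N=1 E=0 S=0 W=0

N: 4
E: empty
S: empty
W: empty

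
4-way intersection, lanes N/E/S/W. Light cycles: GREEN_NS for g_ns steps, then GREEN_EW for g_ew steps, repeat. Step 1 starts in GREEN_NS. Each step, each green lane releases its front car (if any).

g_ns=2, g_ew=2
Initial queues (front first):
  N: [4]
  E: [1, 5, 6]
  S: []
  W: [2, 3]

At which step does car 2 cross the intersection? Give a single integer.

Step 1 [NS]: N:car4-GO,E:wait,S:empty,W:wait | queues: N=0 E=3 S=0 W=2
Step 2 [NS]: N:empty,E:wait,S:empty,W:wait | queues: N=0 E=3 S=0 W=2
Step 3 [EW]: N:wait,E:car1-GO,S:wait,W:car2-GO | queues: N=0 E=2 S=0 W=1
Step 4 [EW]: N:wait,E:car5-GO,S:wait,W:car3-GO | queues: N=0 E=1 S=0 W=0
Step 5 [NS]: N:empty,E:wait,S:empty,W:wait | queues: N=0 E=1 S=0 W=0
Step 6 [NS]: N:empty,E:wait,S:empty,W:wait | queues: N=0 E=1 S=0 W=0
Step 7 [EW]: N:wait,E:car6-GO,S:wait,W:empty | queues: N=0 E=0 S=0 W=0
Car 2 crosses at step 3

3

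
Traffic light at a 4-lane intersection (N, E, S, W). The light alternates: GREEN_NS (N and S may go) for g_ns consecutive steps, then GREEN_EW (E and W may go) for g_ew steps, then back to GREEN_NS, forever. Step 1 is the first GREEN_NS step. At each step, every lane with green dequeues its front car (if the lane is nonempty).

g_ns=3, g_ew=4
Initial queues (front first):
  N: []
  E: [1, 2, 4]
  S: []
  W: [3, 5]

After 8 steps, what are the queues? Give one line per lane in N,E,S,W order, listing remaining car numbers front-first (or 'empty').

Step 1 [NS]: N:empty,E:wait,S:empty,W:wait | queues: N=0 E=3 S=0 W=2
Step 2 [NS]: N:empty,E:wait,S:empty,W:wait | queues: N=0 E=3 S=0 W=2
Step 3 [NS]: N:empty,E:wait,S:empty,W:wait | queues: N=0 E=3 S=0 W=2
Step 4 [EW]: N:wait,E:car1-GO,S:wait,W:car3-GO | queues: N=0 E=2 S=0 W=1
Step 5 [EW]: N:wait,E:car2-GO,S:wait,W:car5-GO | queues: N=0 E=1 S=0 W=0
Step 6 [EW]: N:wait,E:car4-GO,S:wait,W:empty | queues: N=0 E=0 S=0 W=0

N: empty
E: empty
S: empty
W: empty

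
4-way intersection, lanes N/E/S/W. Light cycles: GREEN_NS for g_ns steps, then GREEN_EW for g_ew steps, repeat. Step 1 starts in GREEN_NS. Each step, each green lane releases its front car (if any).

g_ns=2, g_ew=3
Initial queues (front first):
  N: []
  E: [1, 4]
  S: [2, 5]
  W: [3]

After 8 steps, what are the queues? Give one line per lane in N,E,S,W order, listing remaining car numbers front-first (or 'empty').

Step 1 [NS]: N:empty,E:wait,S:car2-GO,W:wait | queues: N=0 E=2 S=1 W=1
Step 2 [NS]: N:empty,E:wait,S:car5-GO,W:wait | queues: N=0 E=2 S=0 W=1
Step 3 [EW]: N:wait,E:car1-GO,S:wait,W:car3-GO | queues: N=0 E=1 S=0 W=0
Step 4 [EW]: N:wait,E:car4-GO,S:wait,W:empty | queues: N=0 E=0 S=0 W=0

N: empty
E: empty
S: empty
W: empty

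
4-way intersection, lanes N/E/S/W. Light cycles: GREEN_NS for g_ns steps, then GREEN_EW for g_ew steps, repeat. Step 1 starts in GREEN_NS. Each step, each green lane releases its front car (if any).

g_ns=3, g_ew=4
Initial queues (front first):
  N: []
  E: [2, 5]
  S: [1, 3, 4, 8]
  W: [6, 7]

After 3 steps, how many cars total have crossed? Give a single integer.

Step 1 [NS]: N:empty,E:wait,S:car1-GO,W:wait | queues: N=0 E=2 S=3 W=2
Step 2 [NS]: N:empty,E:wait,S:car3-GO,W:wait | queues: N=0 E=2 S=2 W=2
Step 3 [NS]: N:empty,E:wait,S:car4-GO,W:wait | queues: N=0 E=2 S=1 W=2
Cars crossed by step 3: 3

Answer: 3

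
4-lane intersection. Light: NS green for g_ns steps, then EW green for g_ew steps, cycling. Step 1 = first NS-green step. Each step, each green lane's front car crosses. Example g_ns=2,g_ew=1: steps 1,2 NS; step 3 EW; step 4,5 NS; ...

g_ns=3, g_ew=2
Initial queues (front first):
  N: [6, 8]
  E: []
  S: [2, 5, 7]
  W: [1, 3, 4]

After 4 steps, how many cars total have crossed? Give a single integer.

Step 1 [NS]: N:car6-GO,E:wait,S:car2-GO,W:wait | queues: N=1 E=0 S=2 W=3
Step 2 [NS]: N:car8-GO,E:wait,S:car5-GO,W:wait | queues: N=0 E=0 S=1 W=3
Step 3 [NS]: N:empty,E:wait,S:car7-GO,W:wait | queues: N=0 E=0 S=0 W=3
Step 4 [EW]: N:wait,E:empty,S:wait,W:car1-GO | queues: N=0 E=0 S=0 W=2
Cars crossed by step 4: 6

Answer: 6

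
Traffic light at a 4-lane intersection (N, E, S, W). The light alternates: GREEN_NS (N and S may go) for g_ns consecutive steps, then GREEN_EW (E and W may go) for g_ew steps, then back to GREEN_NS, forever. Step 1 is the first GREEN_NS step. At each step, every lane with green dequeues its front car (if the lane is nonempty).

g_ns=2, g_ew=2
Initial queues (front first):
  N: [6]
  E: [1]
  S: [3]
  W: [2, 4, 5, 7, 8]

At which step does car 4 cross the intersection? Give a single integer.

Step 1 [NS]: N:car6-GO,E:wait,S:car3-GO,W:wait | queues: N=0 E=1 S=0 W=5
Step 2 [NS]: N:empty,E:wait,S:empty,W:wait | queues: N=0 E=1 S=0 W=5
Step 3 [EW]: N:wait,E:car1-GO,S:wait,W:car2-GO | queues: N=0 E=0 S=0 W=4
Step 4 [EW]: N:wait,E:empty,S:wait,W:car4-GO | queues: N=0 E=0 S=0 W=3
Step 5 [NS]: N:empty,E:wait,S:empty,W:wait | queues: N=0 E=0 S=0 W=3
Step 6 [NS]: N:empty,E:wait,S:empty,W:wait | queues: N=0 E=0 S=0 W=3
Step 7 [EW]: N:wait,E:empty,S:wait,W:car5-GO | queues: N=0 E=0 S=0 W=2
Step 8 [EW]: N:wait,E:empty,S:wait,W:car7-GO | queues: N=0 E=0 S=0 W=1
Step 9 [NS]: N:empty,E:wait,S:empty,W:wait | queues: N=0 E=0 S=0 W=1
Step 10 [NS]: N:empty,E:wait,S:empty,W:wait | queues: N=0 E=0 S=0 W=1
Step 11 [EW]: N:wait,E:empty,S:wait,W:car8-GO | queues: N=0 E=0 S=0 W=0
Car 4 crosses at step 4

4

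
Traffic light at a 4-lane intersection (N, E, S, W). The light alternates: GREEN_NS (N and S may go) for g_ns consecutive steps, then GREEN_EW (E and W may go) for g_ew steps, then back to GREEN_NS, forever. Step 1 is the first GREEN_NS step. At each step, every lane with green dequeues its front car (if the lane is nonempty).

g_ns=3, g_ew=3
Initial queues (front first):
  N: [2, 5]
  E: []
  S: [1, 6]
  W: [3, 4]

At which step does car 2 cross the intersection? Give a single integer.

Step 1 [NS]: N:car2-GO,E:wait,S:car1-GO,W:wait | queues: N=1 E=0 S=1 W=2
Step 2 [NS]: N:car5-GO,E:wait,S:car6-GO,W:wait | queues: N=0 E=0 S=0 W=2
Step 3 [NS]: N:empty,E:wait,S:empty,W:wait | queues: N=0 E=0 S=0 W=2
Step 4 [EW]: N:wait,E:empty,S:wait,W:car3-GO | queues: N=0 E=0 S=0 W=1
Step 5 [EW]: N:wait,E:empty,S:wait,W:car4-GO | queues: N=0 E=0 S=0 W=0
Car 2 crosses at step 1

1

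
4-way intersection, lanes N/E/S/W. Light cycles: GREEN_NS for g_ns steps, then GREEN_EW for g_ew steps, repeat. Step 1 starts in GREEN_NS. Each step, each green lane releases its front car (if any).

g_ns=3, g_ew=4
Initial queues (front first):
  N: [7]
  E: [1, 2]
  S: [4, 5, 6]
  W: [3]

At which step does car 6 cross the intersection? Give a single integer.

Step 1 [NS]: N:car7-GO,E:wait,S:car4-GO,W:wait | queues: N=0 E=2 S=2 W=1
Step 2 [NS]: N:empty,E:wait,S:car5-GO,W:wait | queues: N=0 E=2 S=1 W=1
Step 3 [NS]: N:empty,E:wait,S:car6-GO,W:wait | queues: N=0 E=2 S=0 W=1
Step 4 [EW]: N:wait,E:car1-GO,S:wait,W:car3-GO | queues: N=0 E=1 S=0 W=0
Step 5 [EW]: N:wait,E:car2-GO,S:wait,W:empty | queues: N=0 E=0 S=0 W=0
Car 6 crosses at step 3

3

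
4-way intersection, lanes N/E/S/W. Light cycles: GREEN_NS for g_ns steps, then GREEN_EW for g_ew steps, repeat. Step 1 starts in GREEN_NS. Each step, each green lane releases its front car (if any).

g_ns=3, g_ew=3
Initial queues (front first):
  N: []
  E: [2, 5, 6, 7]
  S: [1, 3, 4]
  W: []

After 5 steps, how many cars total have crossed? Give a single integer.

Step 1 [NS]: N:empty,E:wait,S:car1-GO,W:wait | queues: N=0 E=4 S=2 W=0
Step 2 [NS]: N:empty,E:wait,S:car3-GO,W:wait | queues: N=0 E=4 S=1 W=0
Step 3 [NS]: N:empty,E:wait,S:car4-GO,W:wait | queues: N=0 E=4 S=0 W=0
Step 4 [EW]: N:wait,E:car2-GO,S:wait,W:empty | queues: N=0 E=3 S=0 W=0
Step 5 [EW]: N:wait,E:car5-GO,S:wait,W:empty | queues: N=0 E=2 S=0 W=0
Cars crossed by step 5: 5

Answer: 5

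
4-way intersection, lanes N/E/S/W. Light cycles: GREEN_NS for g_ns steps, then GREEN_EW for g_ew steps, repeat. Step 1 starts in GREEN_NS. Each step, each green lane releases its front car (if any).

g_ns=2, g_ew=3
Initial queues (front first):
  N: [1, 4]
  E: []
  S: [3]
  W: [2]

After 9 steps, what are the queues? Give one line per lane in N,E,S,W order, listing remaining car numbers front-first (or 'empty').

Step 1 [NS]: N:car1-GO,E:wait,S:car3-GO,W:wait | queues: N=1 E=0 S=0 W=1
Step 2 [NS]: N:car4-GO,E:wait,S:empty,W:wait | queues: N=0 E=0 S=0 W=1
Step 3 [EW]: N:wait,E:empty,S:wait,W:car2-GO | queues: N=0 E=0 S=0 W=0

N: empty
E: empty
S: empty
W: empty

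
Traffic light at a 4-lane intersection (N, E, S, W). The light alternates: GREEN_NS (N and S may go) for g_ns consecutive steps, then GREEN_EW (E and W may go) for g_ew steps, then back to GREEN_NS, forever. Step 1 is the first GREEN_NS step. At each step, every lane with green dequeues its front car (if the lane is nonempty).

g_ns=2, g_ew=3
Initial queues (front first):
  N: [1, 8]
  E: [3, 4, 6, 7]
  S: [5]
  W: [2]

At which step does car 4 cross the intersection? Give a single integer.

Step 1 [NS]: N:car1-GO,E:wait,S:car5-GO,W:wait | queues: N=1 E=4 S=0 W=1
Step 2 [NS]: N:car8-GO,E:wait,S:empty,W:wait | queues: N=0 E=4 S=0 W=1
Step 3 [EW]: N:wait,E:car3-GO,S:wait,W:car2-GO | queues: N=0 E=3 S=0 W=0
Step 4 [EW]: N:wait,E:car4-GO,S:wait,W:empty | queues: N=0 E=2 S=0 W=0
Step 5 [EW]: N:wait,E:car6-GO,S:wait,W:empty | queues: N=0 E=1 S=0 W=0
Step 6 [NS]: N:empty,E:wait,S:empty,W:wait | queues: N=0 E=1 S=0 W=0
Step 7 [NS]: N:empty,E:wait,S:empty,W:wait | queues: N=0 E=1 S=0 W=0
Step 8 [EW]: N:wait,E:car7-GO,S:wait,W:empty | queues: N=0 E=0 S=0 W=0
Car 4 crosses at step 4

4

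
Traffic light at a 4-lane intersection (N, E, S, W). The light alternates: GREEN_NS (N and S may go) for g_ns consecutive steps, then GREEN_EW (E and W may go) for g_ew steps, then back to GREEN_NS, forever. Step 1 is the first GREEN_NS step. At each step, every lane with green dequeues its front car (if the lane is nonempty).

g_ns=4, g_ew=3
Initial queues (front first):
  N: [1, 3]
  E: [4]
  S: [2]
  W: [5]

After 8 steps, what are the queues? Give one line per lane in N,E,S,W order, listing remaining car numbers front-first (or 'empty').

Step 1 [NS]: N:car1-GO,E:wait,S:car2-GO,W:wait | queues: N=1 E=1 S=0 W=1
Step 2 [NS]: N:car3-GO,E:wait,S:empty,W:wait | queues: N=0 E=1 S=0 W=1
Step 3 [NS]: N:empty,E:wait,S:empty,W:wait | queues: N=0 E=1 S=0 W=1
Step 4 [NS]: N:empty,E:wait,S:empty,W:wait | queues: N=0 E=1 S=0 W=1
Step 5 [EW]: N:wait,E:car4-GO,S:wait,W:car5-GO | queues: N=0 E=0 S=0 W=0

N: empty
E: empty
S: empty
W: empty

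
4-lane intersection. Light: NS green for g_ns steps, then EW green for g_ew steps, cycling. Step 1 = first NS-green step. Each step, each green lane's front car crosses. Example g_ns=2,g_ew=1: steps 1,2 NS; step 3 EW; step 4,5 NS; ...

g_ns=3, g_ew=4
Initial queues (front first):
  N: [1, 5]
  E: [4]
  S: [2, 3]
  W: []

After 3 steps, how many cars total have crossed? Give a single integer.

Step 1 [NS]: N:car1-GO,E:wait,S:car2-GO,W:wait | queues: N=1 E=1 S=1 W=0
Step 2 [NS]: N:car5-GO,E:wait,S:car3-GO,W:wait | queues: N=0 E=1 S=0 W=0
Step 3 [NS]: N:empty,E:wait,S:empty,W:wait | queues: N=0 E=1 S=0 W=0
Cars crossed by step 3: 4

Answer: 4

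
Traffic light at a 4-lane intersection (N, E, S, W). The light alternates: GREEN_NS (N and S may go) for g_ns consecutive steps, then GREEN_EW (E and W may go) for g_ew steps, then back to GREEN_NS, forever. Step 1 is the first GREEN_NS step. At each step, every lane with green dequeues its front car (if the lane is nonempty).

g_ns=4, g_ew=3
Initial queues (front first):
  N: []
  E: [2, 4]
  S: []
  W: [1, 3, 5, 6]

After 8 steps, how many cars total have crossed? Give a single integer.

Answer: 5

Derivation:
Step 1 [NS]: N:empty,E:wait,S:empty,W:wait | queues: N=0 E=2 S=0 W=4
Step 2 [NS]: N:empty,E:wait,S:empty,W:wait | queues: N=0 E=2 S=0 W=4
Step 3 [NS]: N:empty,E:wait,S:empty,W:wait | queues: N=0 E=2 S=0 W=4
Step 4 [NS]: N:empty,E:wait,S:empty,W:wait | queues: N=0 E=2 S=0 W=4
Step 5 [EW]: N:wait,E:car2-GO,S:wait,W:car1-GO | queues: N=0 E=1 S=0 W=3
Step 6 [EW]: N:wait,E:car4-GO,S:wait,W:car3-GO | queues: N=0 E=0 S=0 W=2
Step 7 [EW]: N:wait,E:empty,S:wait,W:car5-GO | queues: N=0 E=0 S=0 W=1
Step 8 [NS]: N:empty,E:wait,S:empty,W:wait | queues: N=0 E=0 S=0 W=1
Cars crossed by step 8: 5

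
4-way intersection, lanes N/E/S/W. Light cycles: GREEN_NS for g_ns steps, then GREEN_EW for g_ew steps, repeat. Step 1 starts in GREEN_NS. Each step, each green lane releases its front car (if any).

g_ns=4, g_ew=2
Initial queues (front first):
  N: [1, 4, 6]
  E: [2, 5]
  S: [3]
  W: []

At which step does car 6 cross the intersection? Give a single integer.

Step 1 [NS]: N:car1-GO,E:wait,S:car3-GO,W:wait | queues: N=2 E=2 S=0 W=0
Step 2 [NS]: N:car4-GO,E:wait,S:empty,W:wait | queues: N=1 E=2 S=0 W=0
Step 3 [NS]: N:car6-GO,E:wait,S:empty,W:wait | queues: N=0 E=2 S=0 W=0
Step 4 [NS]: N:empty,E:wait,S:empty,W:wait | queues: N=0 E=2 S=0 W=0
Step 5 [EW]: N:wait,E:car2-GO,S:wait,W:empty | queues: N=0 E=1 S=0 W=0
Step 6 [EW]: N:wait,E:car5-GO,S:wait,W:empty | queues: N=0 E=0 S=0 W=0
Car 6 crosses at step 3

3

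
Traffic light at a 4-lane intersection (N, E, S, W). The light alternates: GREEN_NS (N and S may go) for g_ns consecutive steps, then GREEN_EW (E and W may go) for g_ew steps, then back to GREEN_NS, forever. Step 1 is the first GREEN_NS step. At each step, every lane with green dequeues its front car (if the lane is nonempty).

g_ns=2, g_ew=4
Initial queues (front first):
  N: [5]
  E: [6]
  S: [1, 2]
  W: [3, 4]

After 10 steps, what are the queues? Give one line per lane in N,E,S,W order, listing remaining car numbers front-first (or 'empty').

Step 1 [NS]: N:car5-GO,E:wait,S:car1-GO,W:wait | queues: N=0 E=1 S=1 W=2
Step 2 [NS]: N:empty,E:wait,S:car2-GO,W:wait | queues: N=0 E=1 S=0 W=2
Step 3 [EW]: N:wait,E:car6-GO,S:wait,W:car3-GO | queues: N=0 E=0 S=0 W=1
Step 4 [EW]: N:wait,E:empty,S:wait,W:car4-GO | queues: N=0 E=0 S=0 W=0

N: empty
E: empty
S: empty
W: empty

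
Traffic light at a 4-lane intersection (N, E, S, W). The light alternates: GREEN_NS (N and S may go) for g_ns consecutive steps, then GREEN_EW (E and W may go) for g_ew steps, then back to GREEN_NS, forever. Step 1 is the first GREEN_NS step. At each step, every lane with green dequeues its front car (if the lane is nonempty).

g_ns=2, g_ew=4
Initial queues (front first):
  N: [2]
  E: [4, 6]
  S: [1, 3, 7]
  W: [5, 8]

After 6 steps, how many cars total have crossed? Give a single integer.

Answer: 7

Derivation:
Step 1 [NS]: N:car2-GO,E:wait,S:car1-GO,W:wait | queues: N=0 E=2 S=2 W=2
Step 2 [NS]: N:empty,E:wait,S:car3-GO,W:wait | queues: N=0 E=2 S=1 W=2
Step 3 [EW]: N:wait,E:car4-GO,S:wait,W:car5-GO | queues: N=0 E=1 S=1 W=1
Step 4 [EW]: N:wait,E:car6-GO,S:wait,W:car8-GO | queues: N=0 E=0 S=1 W=0
Step 5 [EW]: N:wait,E:empty,S:wait,W:empty | queues: N=0 E=0 S=1 W=0
Step 6 [EW]: N:wait,E:empty,S:wait,W:empty | queues: N=0 E=0 S=1 W=0
Cars crossed by step 6: 7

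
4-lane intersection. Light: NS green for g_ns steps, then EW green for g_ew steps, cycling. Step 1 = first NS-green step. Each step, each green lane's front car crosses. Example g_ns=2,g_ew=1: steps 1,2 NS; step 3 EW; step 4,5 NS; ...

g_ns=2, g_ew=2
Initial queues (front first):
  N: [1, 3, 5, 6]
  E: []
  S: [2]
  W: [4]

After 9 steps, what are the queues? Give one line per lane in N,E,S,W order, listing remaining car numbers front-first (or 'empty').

Step 1 [NS]: N:car1-GO,E:wait,S:car2-GO,W:wait | queues: N=3 E=0 S=0 W=1
Step 2 [NS]: N:car3-GO,E:wait,S:empty,W:wait | queues: N=2 E=0 S=0 W=1
Step 3 [EW]: N:wait,E:empty,S:wait,W:car4-GO | queues: N=2 E=0 S=0 W=0
Step 4 [EW]: N:wait,E:empty,S:wait,W:empty | queues: N=2 E=0 S=0 W=0
Step 5 [NS]: N:car5-GO,E:wait,S:empty,W:wait | queues: N=1 E=0 S=0 W=0
Step 6 [NS]: N:car6-GO,E:wait,S:empty,W:wait | queues: N=0 E=0 S=0 W=0

N: empty
E: empty
S: empty
W: empty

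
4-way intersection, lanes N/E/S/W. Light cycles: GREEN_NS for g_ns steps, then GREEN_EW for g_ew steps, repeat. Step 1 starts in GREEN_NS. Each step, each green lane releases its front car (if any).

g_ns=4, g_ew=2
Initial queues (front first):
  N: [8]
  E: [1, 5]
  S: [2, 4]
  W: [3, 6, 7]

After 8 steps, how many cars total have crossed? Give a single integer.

Step 1 [NS]: N:car8-GO,E:wait,S:car2-GO,W:wait | queues: N=0 E=2 S=1 W=3
Step 2 [NS]: N:empty,E:wait,S:car4-GO,W:wait | queues: N=0 E=2 S=0 W=3
Step 3 [NS]: N:empty,E:wait,S:empty,W:wait | queues: N=0 E=2 S=0 W=3
Step 4 [NS]: N:empty,E:wait,S:empty,W:wait | queues: N=0 E=2 S=0 W=3
Step 5 [EW]: N:wait,E:car1-GO,S:wait,W:car3-GO | queues: N=0 E=1 S=0 W=2
Step 6 [EW]: N:wait,E:car5-GO,S:wait,W:car6-GO | queues: N=0 E=0 S=0 W=1
Step 7 [NS]: N:empty,E:wait,S:empty,W:wait | queues: N=0 E=0 S=0 W=1
Step 8 [NS]: N:empty,E:wait,S:empty,W:wait | queues: N=0 E=0 S=0 W=1
Cars crossed by step 8: 7

Answer: 7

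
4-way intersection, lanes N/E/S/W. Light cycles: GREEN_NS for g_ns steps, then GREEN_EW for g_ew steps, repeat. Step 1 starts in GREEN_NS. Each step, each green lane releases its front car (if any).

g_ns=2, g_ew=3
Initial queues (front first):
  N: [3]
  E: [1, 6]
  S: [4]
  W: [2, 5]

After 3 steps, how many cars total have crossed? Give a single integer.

Answer: 4

Derivation:
Step 1 [NS]: N:car3-GO,E:wait,S:car4-GO,W:wait | queues: N=0 E=2 S=0 W=2
Step 2 [NS]: N:empty,E:wait,S:empty,W:wait | queues: N=0 E=2 S=0 W=2
Step 3 [EW]: N:wait,E:car1-GO,S:wait,W:car2-GO | queues: N=0 E=1 S=0 W=1
Cars crossed by step 3: 4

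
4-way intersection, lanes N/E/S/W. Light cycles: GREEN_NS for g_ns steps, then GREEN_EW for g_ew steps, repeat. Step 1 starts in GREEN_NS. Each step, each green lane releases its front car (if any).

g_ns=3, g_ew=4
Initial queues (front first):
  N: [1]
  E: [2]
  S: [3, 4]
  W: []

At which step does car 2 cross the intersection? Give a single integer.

Step 1 [NS]: N:car1-GO,E:wait,S:car3-GO,W:wait | queues: N=0 E=1 S=1 W=0
Step 2 [NS]: N:empty,E:wait,S:car4-GO,W:wait | queues: N=0 E=1 S=0 W=0
Step 3 [NS]: N:empty,E:wait,S:empty,W:wait | queues: N=0 E=1 S=0 W=0
Step 4 [EW]: N:wait,E:car2-GO,S:wait,W:empty | queues: N=0 E=0 S=0 W=0
Car 2 crosses at step 4

4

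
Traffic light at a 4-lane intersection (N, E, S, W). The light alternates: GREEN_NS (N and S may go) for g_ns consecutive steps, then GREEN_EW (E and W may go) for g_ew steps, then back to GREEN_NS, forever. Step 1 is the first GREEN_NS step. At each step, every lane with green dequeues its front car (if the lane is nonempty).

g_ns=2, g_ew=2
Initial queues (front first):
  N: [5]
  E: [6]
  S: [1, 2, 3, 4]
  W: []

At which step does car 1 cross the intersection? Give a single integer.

Step 1 [NS]: N:car5-GO,E:wait,S:car1-GO,W:wait | queues: N=0 E=1 S=3 W=0
Step 2 [NS]: N:empty,E:wait,S:car2-GO,W:wait | queues: N=0 E=1 S=2 W=0
Step 3 [EW]: N:wait,E:car6-GO,S:wait,W:empty | queues: N=0 E=0 S=2 W=0
Step 4 [EW]: N:wait,E:empty,S:wait,W:empty | queues: N=0 E=0 S=2 W=0
Step 5 [NS]: N:empty,E:wait,S:car3-GO,W:wait | queues: N=0 E=0 S=1 W=0
Step 6 [NS]: N:empty,E:wait,S:car4-GO,W:wait | queues: N=0 E=0 S=0 W=0
Car 1 crosses at step 1

1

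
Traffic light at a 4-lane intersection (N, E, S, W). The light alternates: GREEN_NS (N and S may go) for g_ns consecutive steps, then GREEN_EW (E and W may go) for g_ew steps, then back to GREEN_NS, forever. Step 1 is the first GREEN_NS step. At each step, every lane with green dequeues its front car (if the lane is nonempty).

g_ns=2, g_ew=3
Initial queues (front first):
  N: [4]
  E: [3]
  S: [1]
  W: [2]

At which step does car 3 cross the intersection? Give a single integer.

Step 1 [NS]: N:car4-GO,E:wait,S:car1-GO,W:wait | queues: N=0 E=1 S=0 W=1
Step 2 [NS]: N:empty,E:wait,S:empty,W:wait | queues: N=0 E=1 S=0 W=1
Step 3 [EW]: N:wait,E:car3-GO,S:wait,W:car2-GO | queues: N=0 E=0 S=0 W=0
Car 3 crosses at step 3

3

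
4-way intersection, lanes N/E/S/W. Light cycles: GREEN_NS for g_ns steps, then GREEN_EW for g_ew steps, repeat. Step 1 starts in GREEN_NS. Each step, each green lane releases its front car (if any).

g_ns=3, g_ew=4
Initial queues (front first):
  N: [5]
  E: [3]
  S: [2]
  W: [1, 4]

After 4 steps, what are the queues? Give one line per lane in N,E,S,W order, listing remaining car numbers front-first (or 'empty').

Step 1 [NS]: N:car5-GO,E:wait,S:car2-GO,W:wait | queues: N=0 E=1 S=0 W=2
Step 2 [NS]: N:empty,E:wait,S:empty,W:wait | queues: N=0 E=1 S=0 W=2
Step 3 [NS]: N:empty,E:wait,S:empty,W:wait | queues: N=0 E=1 S=0 W=2
Step 4 [EW]: N:wait,E:car3-GO,S:wait,W:car1-GO | queues: N=0 E=0 S=0 W=1

N: empty
E: empty
S: empty
W: 4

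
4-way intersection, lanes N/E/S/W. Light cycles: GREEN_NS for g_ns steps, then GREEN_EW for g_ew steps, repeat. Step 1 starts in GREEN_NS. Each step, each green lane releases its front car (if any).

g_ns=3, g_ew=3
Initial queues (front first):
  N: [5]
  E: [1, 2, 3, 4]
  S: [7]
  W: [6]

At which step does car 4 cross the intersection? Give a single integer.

Step 1 [NS]: N:car5-GO,E:wait,S:car7-GO,W:wait | queues: N=0 E=4 S=0 W=1
Step 2 [NS]: N:empty,E:wait,S:empty,W:wait | queues: N=0 E=4 S=0 W=1
Step 3 [NS]: N:empty,E:wait,S:empty,W:wait | queues: N=0 E=4 S=0 W=1
Step 4 [EW]: N:wait,E:car1-GO,S:wait,W:car6-GO | queues: N=0 E=3 S=0 W=0
Step 5 [EW]: N:wait,E:car2-GO,S:wait,W:empty | queues: N=0 E=2 S=0 W=0
Step 6 [EW]: N:wait,E:car3-GO,S:wait,W:empty | queues: N=0 E=1 S=0 W=0
Step 7 [NS]: N:empty,E:wait,S:empty,W:wait | queues: N=0 E=1 S=0 W=0
Step 8 [NS]: N:empty,E:wait,S:empty,W:wait | queues: N=0 E=1 S=0 W=0
Step 9 [NS]: N:empty,E:wait,S:empty,W:wait | queues: N=0 E=1 S=0 W=0
Step 10 [EW]: N:wait,E:car4-GO,S:wait,W:empty | queues: N=0 E=0 S=0 W=0
Car 4 crosses at step 10

10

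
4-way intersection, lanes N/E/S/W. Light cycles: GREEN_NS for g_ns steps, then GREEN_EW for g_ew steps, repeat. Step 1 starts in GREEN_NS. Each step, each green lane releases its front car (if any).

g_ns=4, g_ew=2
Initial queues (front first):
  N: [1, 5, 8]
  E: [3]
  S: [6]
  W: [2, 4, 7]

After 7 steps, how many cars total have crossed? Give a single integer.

Answer: 7

Derivation:
Step 1 [NS]: N:car1-GO,E:wait,S:car6-GO,W:wait | queues: N=2 E=1 S=0 W=3
Step 2 [NS]: N:car5-GO,E:wait,S:empty,W:wait | queues: N=1 E=1 S=0 W=3
Step 3 [NS]: N:car8-GO,E:wait,S:empty,W:wait | queues: N=0 E=1 S=0 W=3
Step 4 [NS]: N:empty,E:wait,S:empty,W:wait | queues: N=0 E=1 S=0 W=3
Step 5 [EW]: N:wait,E:car3-GO,S:wait,W:car2-GO | queues: N=0 E=0 S=0 W=2
Step 6 [EW]: N:wait,E:empty,S:wait,W:car4-GO | queues: N=0 E=0 S=0 W=1
Step 7 [NS]: N:empty,E:wait,S:empty,W:wait | queues: N=0 E=0 S=0 W=1
Cars crossed by step 7: 7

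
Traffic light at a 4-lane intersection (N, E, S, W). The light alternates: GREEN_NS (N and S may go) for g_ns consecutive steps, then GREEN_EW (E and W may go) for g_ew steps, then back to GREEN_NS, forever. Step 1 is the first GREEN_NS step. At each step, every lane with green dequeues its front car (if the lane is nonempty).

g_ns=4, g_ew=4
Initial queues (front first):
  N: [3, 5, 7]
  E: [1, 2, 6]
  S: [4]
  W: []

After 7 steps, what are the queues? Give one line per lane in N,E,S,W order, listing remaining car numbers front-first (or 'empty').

Step 1 [NS]: N:car3-GO,E:wait,S:car4-GO,W:wait | queues: N=2 E=3 S=0 W=0
Step 2 [NS]: N:car5-GO,E:wait,S:empty,W:wait | queues: N=1 E=3 S=0 W=0
Step 3 [NS]: N:car7-GO,E:wait,S:empty,W:wait | queues: N=0 E=3 S=0 W=0
Step 4 [NS]: N:empty,E:wait,S:empty,W:wait | queues: N=0 E=3 S=0 W=0
Step 5 [EW]: N:wait,E:car1-GO,S:wait,W:empty | queues: N=0 E=2 S=0 W=0
Step 6 [EW]: N:wait,E:car2-GO,S:wait,W:empty | queues: N=0 E=1 S=0 W=0
Step 7 [EW]: N:wait,E:car6-GO,S:wait,W:empty | queues: N=0 E=0 S=0 W=0

N: empty
E: empty
S: empty
W: empty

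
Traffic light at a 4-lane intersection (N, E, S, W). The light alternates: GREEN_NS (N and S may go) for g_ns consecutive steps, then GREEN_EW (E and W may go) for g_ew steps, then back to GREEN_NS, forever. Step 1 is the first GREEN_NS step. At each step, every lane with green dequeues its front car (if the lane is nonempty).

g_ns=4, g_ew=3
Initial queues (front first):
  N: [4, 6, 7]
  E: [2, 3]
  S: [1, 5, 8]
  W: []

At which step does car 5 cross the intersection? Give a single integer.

Step 1 [NS]: N:car4-GO,E:wait,S:car1-GO,W:wait | queues: N=2 E=2 S=2 W=0
Step 2 [NS]: N:car6-GO,E:wait,S:car5-GO,W:wait | queues: N=1 E=2 S=1 W=0
Step 3 [NS]: N:car7-GO,E:wait,S:car8-GO,W:wait | queues: N=0 E=2 S=0 W=0
Step 4 [NS]: N:empty,E:wait,S:empty,W:wait | queues: N=0 E=2 S=0 W=0
Step 5 [EW]: N:wait,E:car2-GO,S:wait,W:empty | queues: N=0 E=1 S=0 W=0
Step 6 [EW]: N:wait,E:car3-GO,S:wait,W:empty | queues: N=0 E=0 S=0 W=0
Car 5 crosses at step 2

2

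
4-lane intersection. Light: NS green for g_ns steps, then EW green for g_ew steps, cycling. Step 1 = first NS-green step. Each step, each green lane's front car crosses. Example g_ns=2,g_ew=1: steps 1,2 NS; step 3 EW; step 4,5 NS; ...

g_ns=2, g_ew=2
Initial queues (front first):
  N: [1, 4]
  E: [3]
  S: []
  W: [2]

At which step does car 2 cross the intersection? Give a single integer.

Step 1 [NS]: N:car1-GO,E:wait,S:empty,W:wait | queues: N=1 E=1 S=0 W=1
Step 2 [NS]: N:car4-GO,E:wait,S:empty,W:wait | queues: N=0 E=1 S=0 W=1
Step 3 [EW]: N:wait,E:car3-GO,S:wait,W:car2-GO | queues: N=0 E=0 S=0 W=0
Car 2 crosses at step 3

3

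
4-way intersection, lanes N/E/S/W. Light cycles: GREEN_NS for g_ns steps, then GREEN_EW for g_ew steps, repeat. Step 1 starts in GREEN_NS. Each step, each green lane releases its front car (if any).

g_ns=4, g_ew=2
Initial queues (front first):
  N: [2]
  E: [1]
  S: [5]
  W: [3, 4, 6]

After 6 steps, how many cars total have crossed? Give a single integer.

Step 1 [NS]: N:car2-GO,E:wait,S:car5-GO,W:wait | queues: N=0 E=1 S=0 W=3
Step 2 [NS]: N:empty,E:wait,S:empty,W:wait | queues: N=0 E=1 S=0 W=3
Step 3 [NS]: N:empty,E:wait,S:empty,W:wait | queues: N=0 E=1 S=0 W=3
Step 4 [NS]: N:empty,E:wait,S:empty,W:wait | queues: N=0 E=1 S=0 W=3
Step 5 [EW]: N:wait,E:car1-GO,S:wait,W:car3-GO | queues: N=0 E=0 S=0 W=2
Step 6 [EW]: N:wait,E:empty,S:wait,W:car4-GO | queues: N=0 E=0 S=0 W=1
Cars crossed by step 6: 5

Answer: 5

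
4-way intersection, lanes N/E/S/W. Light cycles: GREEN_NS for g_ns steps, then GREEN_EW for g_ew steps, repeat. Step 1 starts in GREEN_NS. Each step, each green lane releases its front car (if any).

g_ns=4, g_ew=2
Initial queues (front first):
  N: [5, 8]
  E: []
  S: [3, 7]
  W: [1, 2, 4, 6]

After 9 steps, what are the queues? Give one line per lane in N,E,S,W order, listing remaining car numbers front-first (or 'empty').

Step 1 [NS]: N:car5-GO,E:wait,S:car3-GO,W:wait | queues: N=1 E=0 S=1 W=4
Step 2 [NS]: N:car8-GO,E:wait,S:car7-GO,W:wait | queues: N=0 E=0 S=0 W=4
Step 3 [NS]: N:empty,E:wait,S:empty,W:wait | queues: N=0 E=0 S=0 W=4
Step 4 [NS]: N:empty,E:wait,S:empty,W:wait | queues: N=0 E=0 S=0 W=4
Step 5 [EW]: N:wait,E:empty,S:wait,W:car1-GO | queues: N=0 E=0 S=0 W=3
Step 6 [EW]: N:wait,E:empty,S:wait,W:car2-GO | queues: N=0 E=0 S=0 W=2
Step 7 [NS]: N:empty,E:wait,S:empty,W:wait | queues: N=0 E=0 S=0 W=2
Step 8 [NS]: N:empty,E:wait,S:empty,W:wait | queues: N=0 E=0 S=0 W=2
Step 9 [NS]: N:empty,E:wait,S:empty,W:wait | queues: N=0 E=0 S=0 W=2

N: empty
E: empty
S: empty
W: 4 6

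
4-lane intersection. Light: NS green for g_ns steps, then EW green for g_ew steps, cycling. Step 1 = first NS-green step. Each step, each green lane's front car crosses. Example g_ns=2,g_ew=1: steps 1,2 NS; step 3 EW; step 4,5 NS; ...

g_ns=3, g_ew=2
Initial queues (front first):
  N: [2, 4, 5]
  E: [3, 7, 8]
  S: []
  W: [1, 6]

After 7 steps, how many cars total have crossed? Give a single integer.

Answer: 7

Derivation:
Step 1 [NS]: N:car2-GO,E:wait,S:empty,W:wait | queues: N=2 E=3 S=0 W=2
Step 2 [NS]: N:car4-GO,E:wait,S:empty,W:wait | queues: N=1 E=3 S=0 W=2
Step 3 [NS]: N:car5-GO,E:wait,S:empty,W:wait | queues: N=0 E=3 S=0 W=2
Step 4 [EW]: N:wait,E:car3-GO,S:wait,W:car1-GO | queues: N=0 E=2 S=0 W=1
Step 5 [EW]: N:wait,E:car7-GO,S:wait,W:car6-GO | queues: N=0 E=1 S=0 W=0
Step 6 [NS]: N:empty,E:wait,S:empty,W:wait | queues: N=0 E=1 S=0 W=0
Step 7 [NS]: N:empty,E:wait,S:empty,W:wait | queues: N=0 E=1 S=0 W=0
Cars crossed by step 7: 7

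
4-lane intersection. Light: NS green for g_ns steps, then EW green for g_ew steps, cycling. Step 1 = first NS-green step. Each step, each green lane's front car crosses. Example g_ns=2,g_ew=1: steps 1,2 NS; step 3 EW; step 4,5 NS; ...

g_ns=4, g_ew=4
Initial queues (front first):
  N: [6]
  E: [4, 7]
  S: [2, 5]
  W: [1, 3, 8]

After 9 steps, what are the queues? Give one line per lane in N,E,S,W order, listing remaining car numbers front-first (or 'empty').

Step 1 [NS]: N:car6-GO,E:wait,S:car2-GO,W:wait | queues: N=0 E=2 S=1 W=3
Step 2 [NS]: N:empty,E:wait,S:car5-GO,W:wait | queues: N=0 E=2 S=0 W=3
Step 3 [NS]: N:empty,E:wait,S:empty,W:wait | queues: N=0 E=2 S=0 W=3
Step 4 [NS]: N:empty,E:wait,S:empty,W:wait | queues: N=0 E=2 S=0 W=3
Step 5 [EW]: N:wait,E:car4-GO,S:wait,W:car1-GO | queues: N=0 E=1 S=0 W=2
Step 6 [EW]: N:wait,E:car7-GO,S:wait,W:car3-GO | queues: N=0 E=0 S=0 W=1
Step 7 [EW]: N:wait,E:empty,S:wait,W:car8-GO | queues: N=0 E=0 S=0 W=0

N: empty
E: empty
S: empty
W: empty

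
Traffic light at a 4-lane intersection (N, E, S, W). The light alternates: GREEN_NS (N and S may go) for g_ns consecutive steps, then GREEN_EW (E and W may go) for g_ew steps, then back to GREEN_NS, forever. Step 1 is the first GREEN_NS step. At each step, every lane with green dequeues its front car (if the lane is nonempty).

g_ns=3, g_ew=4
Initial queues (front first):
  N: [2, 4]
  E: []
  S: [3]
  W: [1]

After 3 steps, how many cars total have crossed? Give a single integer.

Step 1 [NS]: N:car2-GO,E:wait,S:car3-GO,W:wait | queues: N=1 E=0 S=0 W=1
Step 2 [NS]: N:car4-GO,E:wait,S:empty,W:wait | queues: N=0 E=0 S=0 W=1
Step 3 [NS]: N:empty,E:wait,S:empty,W:wait | queues: N=0 E=0 S=0 W=1
Cars crossed by step 3: 3

Answer: 3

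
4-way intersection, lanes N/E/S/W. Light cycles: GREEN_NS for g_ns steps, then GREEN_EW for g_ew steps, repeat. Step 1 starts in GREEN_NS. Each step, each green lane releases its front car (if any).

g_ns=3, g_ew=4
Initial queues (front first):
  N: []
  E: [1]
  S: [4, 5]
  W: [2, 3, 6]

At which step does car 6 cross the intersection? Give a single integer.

Step 1 [NS]: N:empty,E:wait,S:car4-GO,W:wait | queues: N=0 E=1 S=1 W=3
Step 2 [NS]: N:empty,E:wait,S:car5-GO,W:wait | queues: N=0 E=1 S=0 W=3
Step 3 [NS]: N:empty,E:wait,S:empty,W:wait | queues: N=0 E=1 S=0 W=3
Step 4 [EW]: N:wait,E:car1-GO,S:wait,W:car2-GO | queues: N=0 E=0 S=0 W=2
Step 5 [EW]: N:wait,E:empty,S:wait,W:car3-GO | queues: N=0 E=0 S=0 W=1
Step 6 [EW]: N:wait,E:empty,S:wait,W:car6-GO | queues: N=0 E=0 S=0 W=0
Car 6 crosses at step 6

6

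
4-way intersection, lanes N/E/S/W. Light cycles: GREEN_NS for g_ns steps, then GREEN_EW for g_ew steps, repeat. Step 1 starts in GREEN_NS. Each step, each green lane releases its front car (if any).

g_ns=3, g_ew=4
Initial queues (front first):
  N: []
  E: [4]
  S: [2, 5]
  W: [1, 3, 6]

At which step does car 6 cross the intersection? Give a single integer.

Step 1 [NS]: N:empty,E:wait,S:car2-GO,W:wait | queues: N=0 E=1 S=1 W=3
Step 2 [NS]: N:empty,E:wait,S:car5-GO,W:wait | queues: N=0 E=1 S=0 W=3
Step 3 [NS]: N:empty,E:wait,S:empty,W:wait | queues: N=0 E=1 S=0 W=3
Step 4 [EW]: N:wait,E:car4-GO,S:wait,W:car1-GO | queues: N=0 E=0 S=0 W=2
Step 5 [EW]: N:wait,E:empty,S:wait,W:car3-GO | queues: N=0 E=0 S=0 W=1
Step 6 [EW]: N:wait,E:empty,S:wait,W:car6-GO | queues: N=0 E=0 S=0 W=0
Car 6 crosses at step 6

6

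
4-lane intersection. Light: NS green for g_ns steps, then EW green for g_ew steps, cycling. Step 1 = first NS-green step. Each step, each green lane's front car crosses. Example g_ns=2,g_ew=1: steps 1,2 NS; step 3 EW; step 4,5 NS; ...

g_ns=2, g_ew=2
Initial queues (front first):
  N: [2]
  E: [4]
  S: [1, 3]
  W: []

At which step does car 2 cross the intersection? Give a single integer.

Step 1 [NS]: N:car2-GO,E:wait,S:car1-GO,W:wait | queues: N=0 E=1 S=1 W=0
Step 2 [NS]: N:empty,E:wait,S:car3-GO,W:wait | queues: N=0 E=1 S=0 W=0
Step 3 [EW]: N:wait,E:car4-GO,S:wait,W:empty | queues: N=0 E=0 S=0 W=0
Car 2 crosses at step 1

1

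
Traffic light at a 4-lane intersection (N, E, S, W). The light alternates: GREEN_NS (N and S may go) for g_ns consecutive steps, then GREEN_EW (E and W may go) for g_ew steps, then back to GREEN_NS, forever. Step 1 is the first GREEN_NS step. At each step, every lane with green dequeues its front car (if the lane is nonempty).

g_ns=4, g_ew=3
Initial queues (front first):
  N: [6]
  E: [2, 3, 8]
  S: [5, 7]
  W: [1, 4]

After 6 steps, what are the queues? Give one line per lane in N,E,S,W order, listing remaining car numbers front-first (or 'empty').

Step 1 [NS]: N:car6-GO,E:wait,S:car5-GO,W:wait | queues: N=0 E=3 S=1 W=2
Step 2 [NS]: N:empty,E:wait,S:car7-GO,W:wait | queues: N=0 E=3 S=0 W=2
Step 3 [NS]: N:empty,E:wait,S:empty,W:wait | queues: N=0 E=3 S=0 W=2
Step 4 [NS]: N:empty,E:wait,S:empty,W:wait | queues: N=0 E=3 S=0 W=2
Step 5 [EW]: N:wait,E:car2-GO,S:wait,W:car1-GO | queues: N=0 E=2 S=0 W=1
Step 6 [EW]: N:wait,E:car3-GO,S:wait,W:car4-GO | queues: N=0 E=1 S=0 W=0

N: empty
E: 8
S: empty
W: empty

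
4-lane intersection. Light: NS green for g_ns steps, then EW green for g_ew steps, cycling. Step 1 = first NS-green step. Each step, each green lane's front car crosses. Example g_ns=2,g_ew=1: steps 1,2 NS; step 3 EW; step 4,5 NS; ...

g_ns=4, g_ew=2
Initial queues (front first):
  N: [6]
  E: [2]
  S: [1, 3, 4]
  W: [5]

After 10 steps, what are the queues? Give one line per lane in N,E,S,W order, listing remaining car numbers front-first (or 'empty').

Step 1 [NS]: N:car6-GO,E:wait,S:car1-GO,W:wait | queues: N=0 E=1 S=2 W=1
Step 2 [NS]: N:empty,E:wait,S:car3-GO,W:wait | queues: N=0 E=1 S=1 W=1
Step 3 [NS]: N:empty,E:wait,S:car4-GO,W:wait | queues: N=0 E=1 S=0 W=1
Step 4 [NS]: N:empty,E:wait,S:empty,W:wait | queues: N=0 E=1 S=0 W=1
Step 5 [EW]: N:wait,E:car2-GO,S:wait,W:car5-GO | queues: N=0 E=0 S=0 W=0

N: empty
E: empty
S: empty
W: empty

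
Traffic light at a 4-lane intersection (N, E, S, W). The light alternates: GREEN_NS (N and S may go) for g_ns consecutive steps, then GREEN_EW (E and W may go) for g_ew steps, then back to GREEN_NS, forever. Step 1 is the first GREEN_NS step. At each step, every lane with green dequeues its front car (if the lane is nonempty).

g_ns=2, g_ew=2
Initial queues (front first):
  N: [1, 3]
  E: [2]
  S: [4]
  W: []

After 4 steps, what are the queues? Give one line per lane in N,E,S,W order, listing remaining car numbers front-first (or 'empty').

Step 1 [NS]: N:car1-GO,E:wait,S:car4-GO,W:wait | queues: N=1 E=1 S=0 W=0
Step 2 [NS]: N:car3-GO,E:wait,S:empty,W:wait | queues: N=0 E=1 S=0 W=0
Step 3 [EW]: N:wait,E:car2-GO,S:wait,W:empty | queues: N=0 E=0 S=0 W=0

N: empty
E: empty
S: empty
W: empty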